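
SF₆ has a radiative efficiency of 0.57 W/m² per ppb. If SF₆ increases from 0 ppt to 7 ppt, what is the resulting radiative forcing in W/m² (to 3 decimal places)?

SF₆: Δ = 7 − 0 = 7 ppt = 0.007 ppb; ΔF = 0.57 × 0.007 = 0.0040 W/m².

ΔF = 0.004 W/m²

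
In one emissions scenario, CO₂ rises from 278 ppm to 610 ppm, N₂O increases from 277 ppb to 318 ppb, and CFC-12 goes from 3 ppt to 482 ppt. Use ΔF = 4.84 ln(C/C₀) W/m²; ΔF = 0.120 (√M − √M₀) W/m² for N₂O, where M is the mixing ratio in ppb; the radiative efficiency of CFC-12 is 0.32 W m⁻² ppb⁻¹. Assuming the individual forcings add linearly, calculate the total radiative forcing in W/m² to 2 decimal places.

ΔF = 4.10 W/m²

CO₂: 4.84 × ln(610/278) = 4.84 × ln(2.19424) = 4.84 × 0.78584 = 3.8035 W/m².
N₂O: 0.120 × (√318 − √277) = 0.120 × (17.8326 − 16.6433) = 0.120 × 1.1893 = 0.1427 W/m².
CFC-12: Δ = 482 − 3 = 479 ppt = 0.479 ppb; ΔF = 0.32 × 0.479 = 0.1533 W/m².
Total ΔF = 3.8035 + 0.1427 + 0.1533 = 4.0995 W/m².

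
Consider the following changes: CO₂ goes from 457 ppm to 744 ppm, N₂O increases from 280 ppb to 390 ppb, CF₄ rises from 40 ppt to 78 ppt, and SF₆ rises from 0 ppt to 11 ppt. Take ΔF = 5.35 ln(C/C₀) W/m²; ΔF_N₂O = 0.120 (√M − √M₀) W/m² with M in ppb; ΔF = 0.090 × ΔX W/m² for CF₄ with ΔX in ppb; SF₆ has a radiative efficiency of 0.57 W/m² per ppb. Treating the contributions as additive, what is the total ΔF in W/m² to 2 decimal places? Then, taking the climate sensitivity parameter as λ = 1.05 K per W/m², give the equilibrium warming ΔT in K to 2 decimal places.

ΔF = 2.98 W/m²; ΔT = 3.13 K

CO₂: 5.35 × ln(744/457) = 5.35 × ln(1.62801) = 5.35 × 0.48736 = 2.6074 W/m².
N₂O: 0.120 × (√390 − √280) = 0.120 × (19.7484 − 16.7332) = 0.120 × 3.0152 = 0.3618 W/m².
CF₄: Δ = 78 − 40 = 38 ppt = 0.038 ppb; ΔF = 0.090 × 0.038 = 0.0034 W/m².
SF₆: Δ = 11 − 0 = 11 ppt = 0.011 ppb; ΔF = 0.57 × 0.011 = 0.0063 W/m².
Total ΔF = 2.6074 + 0.3618 + 0.0034 + 0.0063 = 2.9789 W/m².
ΔT = λ ΔF = 1.05 × 2.98 = 3.1290 K.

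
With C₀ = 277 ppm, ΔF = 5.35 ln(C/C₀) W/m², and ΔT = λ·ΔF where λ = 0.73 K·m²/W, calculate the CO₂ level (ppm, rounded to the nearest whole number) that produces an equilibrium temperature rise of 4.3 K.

C ≈ 833 ppm

Required forcing: ΔF = ΔT/λ = 4.3/0.73 = 5.8904 W/m².
Then ln(C/277) = ΔF/5.35 = 5.8904/5.35 = 1.10101.
So C = 277 × e^1.10101 = 277 × 3.00720 = 832.99 ppm.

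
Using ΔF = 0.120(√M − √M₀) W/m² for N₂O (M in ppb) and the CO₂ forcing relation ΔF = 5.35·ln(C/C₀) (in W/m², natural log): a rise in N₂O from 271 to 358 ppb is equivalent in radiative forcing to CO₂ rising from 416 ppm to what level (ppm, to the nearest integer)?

C ≈ 440 ppm

N₂O forcing: 0.120 × (√358 − √271) = 0.120 × (18.9209 − 16.4621) = 0.120 × 2.4588 = 0.29506 W/m².
Set 5.35 ln(C/416) = 0.29506: ln(C/416) = 0.29506/5.35 = 0.05515, so C = 416 × e^0.05515 = 416 × 1.05670 = 439.59 ppm.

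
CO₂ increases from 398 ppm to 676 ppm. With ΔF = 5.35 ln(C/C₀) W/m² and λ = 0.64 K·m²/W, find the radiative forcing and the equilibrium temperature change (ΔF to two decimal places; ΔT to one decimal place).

ΔF = 2.83 W/m²; ΔT = 1.8 K

CO₂: 5.35 × ln(676/398) = 5.35 × ln(1.69849) = 5.35 × 0.52974 = 2.8341 W/m².
ΔT = λ ΔF = 0.64 × 2.83 = 1.8112 K.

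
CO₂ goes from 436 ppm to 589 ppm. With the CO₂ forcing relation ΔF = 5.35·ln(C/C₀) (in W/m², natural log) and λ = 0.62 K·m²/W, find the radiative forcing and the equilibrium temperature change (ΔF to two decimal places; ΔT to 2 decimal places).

CO₂: 5.35 × ln(589/436) = 5.35 × ln(1.35092) = 5.35 × 0.30079 = 1.6092 W/m².
ΔT = λ ΔF = 0.62 × 1.61 = 0.9982 K.

ΔF = 1.61 W/m²; ΔT = 1.00 K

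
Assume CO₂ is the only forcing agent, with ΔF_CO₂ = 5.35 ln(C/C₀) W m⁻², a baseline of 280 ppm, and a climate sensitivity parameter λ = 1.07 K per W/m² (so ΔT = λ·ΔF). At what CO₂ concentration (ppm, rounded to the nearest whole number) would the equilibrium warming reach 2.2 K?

C ≈ 411 ppm

Required forcing: ΔF = ΔT/λ = 2.2/1.07 = 2.0561 W/m².
Then ln(C/280) = ΔF/5.35 = 2.0561/5.35 = 0.38432.
So C = 280 × e^0.38432 = 280 × 1.46862 = 411.21 ppm.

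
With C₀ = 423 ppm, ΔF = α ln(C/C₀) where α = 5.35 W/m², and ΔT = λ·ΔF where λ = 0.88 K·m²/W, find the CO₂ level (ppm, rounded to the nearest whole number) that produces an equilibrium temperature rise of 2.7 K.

Required forcing: ΔF = ΔT/λ = 2.7/0.88 = 3.0682 W/m².
Then ln(C/423) = ΔF/5.35 = 3.0682/5.35 = 0.57350.
So C = 423 × e^0.57350 = 423 × 1.77447 = 750.60 ppm.

C ≈ 751 ppm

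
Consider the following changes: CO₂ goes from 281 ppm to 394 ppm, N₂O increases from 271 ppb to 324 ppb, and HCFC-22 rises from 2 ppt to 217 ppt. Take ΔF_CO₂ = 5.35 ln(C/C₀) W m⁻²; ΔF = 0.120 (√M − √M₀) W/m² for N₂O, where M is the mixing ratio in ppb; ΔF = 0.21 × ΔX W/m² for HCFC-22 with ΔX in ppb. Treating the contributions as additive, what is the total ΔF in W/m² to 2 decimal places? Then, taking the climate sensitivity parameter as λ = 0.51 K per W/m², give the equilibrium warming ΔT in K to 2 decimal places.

CO₂: 5.35 × ln(394/281) = 5.35 × ln(1.40214) = 5.35 × 0.33800 = 1.8083 W/m².
N₂O: 0.120 × (√324 − √271) = 0.120 × (18.0000 − 16.4621) = 0.120 × 1.5379 = 0.1845 W/m².
HCFC-22: Δ = 217 − 2 = 215 ppt = 0.215 ppb; ΔF = 0.21 × 0.215 = 0.0452 W/m².
Total ΔF = 1.8083 + 0.1845 + 0.0452 = 2.0380 W/m².
ΔT = λ ΔF = 0.51 × 2.04 = 1.0404 K.

ΔF = 2.04 W/m²; ΔT = 1.04 K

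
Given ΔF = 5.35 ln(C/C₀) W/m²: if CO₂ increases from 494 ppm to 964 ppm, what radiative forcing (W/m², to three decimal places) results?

ΔF = 3.577 W/m²

CO₂: 5.35 × ln(964/494) = 5.35 × ln(1.95142) = 5.35 × 0.66856 = 3.5768 W/m².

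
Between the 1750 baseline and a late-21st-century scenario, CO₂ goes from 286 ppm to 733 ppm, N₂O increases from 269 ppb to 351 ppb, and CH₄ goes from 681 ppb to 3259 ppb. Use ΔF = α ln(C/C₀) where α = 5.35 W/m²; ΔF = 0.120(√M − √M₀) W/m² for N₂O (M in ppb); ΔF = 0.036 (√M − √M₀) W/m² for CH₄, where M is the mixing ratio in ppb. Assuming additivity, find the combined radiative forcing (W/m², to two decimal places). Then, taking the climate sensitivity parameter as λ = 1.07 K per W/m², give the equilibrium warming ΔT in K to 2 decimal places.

ΔF = 6.43 W/m²; ΔT = 6.88 K

CO₂: 5.35 × ln(733/286) = 5.35 × ln(2.56294) = 5.35 × 0.94116 = 5.0352 W/m².
N₂O: 0.120 × (√351 − √269) = 0.120 × (18.7350 − 16.4012) = 0.120 × 2.3338 = 0.2801 W/m².
CH₄: 0.036 × (√3259 − √681) = 0.036 × (57.0877 − 26.0960) = 0.036 × 30.9917 = 1.1157 W/m².
Total ΔF = 5.0352 + 0.2801 + 1.1157 = 6.4310 W/m².
ΔT = λ ΔF = 1.07 × 6.43 = 6.8801 K.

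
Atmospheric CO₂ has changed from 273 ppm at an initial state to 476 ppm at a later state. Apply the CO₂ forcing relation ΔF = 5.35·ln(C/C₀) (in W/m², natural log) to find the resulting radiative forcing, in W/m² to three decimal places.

ΔF = 2.974 W/m²

CO₂: 5.35 × ln(476/273) = 5.35 × ln(1.74359) = 5.35 × 0.55595 = 2.9743 W/m².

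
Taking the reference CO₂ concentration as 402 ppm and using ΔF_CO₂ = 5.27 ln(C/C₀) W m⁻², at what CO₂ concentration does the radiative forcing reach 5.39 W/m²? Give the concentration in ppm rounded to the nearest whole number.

C ≈ 1118 ppm

Set 5.27 ln(C/402) = 5.39, so ln(C/402) = 5.39/5.27 = 1.02277.
Then C/402 = e^1.02277 = 2.78089, giving C = 402 × 2.78089 = 1117.92 ppm.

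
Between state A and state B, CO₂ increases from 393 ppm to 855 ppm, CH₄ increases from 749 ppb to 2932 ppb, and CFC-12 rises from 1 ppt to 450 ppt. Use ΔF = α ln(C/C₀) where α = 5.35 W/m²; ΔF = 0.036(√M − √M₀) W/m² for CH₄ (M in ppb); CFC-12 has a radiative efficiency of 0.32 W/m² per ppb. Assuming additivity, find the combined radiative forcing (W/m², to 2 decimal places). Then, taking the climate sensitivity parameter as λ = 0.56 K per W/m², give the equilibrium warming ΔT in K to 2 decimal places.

ΔF = 5.27 W/m²; ΔT = 2.95 K

CO₂: 5.35 × ln(855/393) = 5.35 × ln(2.17557) = 5.35 × 0.77729 = 4.1585 W/m².
CH₄: 0.036 × (√2932 − √749) = 0.036 × (54.1479 − 27.3679) = 0.036 × 26.7800 = 0.9641 W/m².
CFC-12: Δ = 450 − 1 = 449 ppt = 0.449 ppb; ΔF = 0.32 × 0.449 = 0.1437 W/m².
Total ΔF = 4.1585 + 0.9641 + 0.1437 = 5.2663 W/m².
ΔT = λ ΔF = 0.56 × 5.27 = 2.9512 K.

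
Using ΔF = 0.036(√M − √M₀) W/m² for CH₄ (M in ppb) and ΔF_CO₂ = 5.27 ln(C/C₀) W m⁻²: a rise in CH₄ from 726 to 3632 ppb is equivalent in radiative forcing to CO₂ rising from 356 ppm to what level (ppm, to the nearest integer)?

CH₄ forcing: 0.036 × (√3632 − √726) = 0.036 × (60.2661 − 26.9444) = 0.036 × 33.3217 = 1.19958 W/m².
Set 5.27 ln(C/356) = 1.19958: ln(C/356) = 1.19958/5.27 = 0.22762, so C = 356 × e^0.22762 = 356 × 1.25561 = 447.00 ppm.

C ≈ 447 ppm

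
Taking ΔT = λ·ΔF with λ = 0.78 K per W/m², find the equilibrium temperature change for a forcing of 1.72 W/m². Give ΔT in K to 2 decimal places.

ΔT = 1.34 K

ΔT = λ ΔF = 0.78 × 1.72 = 1.3416 K.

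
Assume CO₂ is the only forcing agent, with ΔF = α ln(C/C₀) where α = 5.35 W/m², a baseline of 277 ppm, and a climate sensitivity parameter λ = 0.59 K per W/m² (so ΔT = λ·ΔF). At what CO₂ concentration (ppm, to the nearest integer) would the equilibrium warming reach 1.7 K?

Required forcing: ΔF = ΔT/λ = 1.7/0.59 = 2.8814 W/m².
Then ln(C/277) = ΔF/5.35 = 2.8814/5.35 = 0.53858.
So C = 277 × e^0.53858 = 277 × 1.71357 = 474.66 ppm.

C ≈ 475 ppm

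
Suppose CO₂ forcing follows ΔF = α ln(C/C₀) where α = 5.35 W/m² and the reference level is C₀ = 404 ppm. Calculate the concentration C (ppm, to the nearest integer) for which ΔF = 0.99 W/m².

C ≈ 486 ppm

Set 5.35 ln(C/404) = 0.99, so ln(C/404) = 0.99/5.35 = 0.18505.
Then C/404 = e^0.18505 = 1.20328, giving C = 404 × 1.20328 = 486.13 ppm.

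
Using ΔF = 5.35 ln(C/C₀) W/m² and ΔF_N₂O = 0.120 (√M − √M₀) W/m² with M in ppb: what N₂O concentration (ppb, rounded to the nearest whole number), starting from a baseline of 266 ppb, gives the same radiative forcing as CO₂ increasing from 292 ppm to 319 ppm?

M ≈ 410 ppb

CO₂ forcing: 5.35 × ln(319/292) = 5.35 × 0.088437 = 0.47314 W/m².
Set 0.120(√M − √266) = 0.47314: √M = 0.47314/0.120 + √266 = 3.9428 + 16.3095 = 20.2523.
M = (20.2523)² = 410.16 ppb.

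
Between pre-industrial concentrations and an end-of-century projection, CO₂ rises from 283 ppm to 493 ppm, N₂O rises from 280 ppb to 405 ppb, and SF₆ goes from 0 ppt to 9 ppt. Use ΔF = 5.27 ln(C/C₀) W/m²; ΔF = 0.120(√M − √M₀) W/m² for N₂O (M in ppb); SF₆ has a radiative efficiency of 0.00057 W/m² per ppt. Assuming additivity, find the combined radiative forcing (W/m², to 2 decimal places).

ΔF = 3.34 W/m²

CO₂: 5.27 × ln(493/283) = 5.27 × ln(1.74205) = 5.27 × 0.55506 = 2.9252 W/m².
N₂O: 0.120 × (√405 − √280) = 0.120 × (20.1246 − 16.7332) = 0.120 × 3.3914 = 0.4070 W/m².
SF₆: ΔF = 0.00057 × (9 − 0) = 0.00057 × 9 = 0.0051 W/m².
Total ΔF = 2.9252 + 0.4070 + 0.0051 = 3.3373 W/m².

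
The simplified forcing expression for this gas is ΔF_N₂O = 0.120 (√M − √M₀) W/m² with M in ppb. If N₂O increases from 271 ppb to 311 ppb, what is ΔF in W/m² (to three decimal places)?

N₂O: 0.120 × (√311 − √271) = 0.120 × (17.6352 − 16.4621) = 0.120 × 1.1731 = 0.1408 W/m².

ΔF = 0.141 W/m²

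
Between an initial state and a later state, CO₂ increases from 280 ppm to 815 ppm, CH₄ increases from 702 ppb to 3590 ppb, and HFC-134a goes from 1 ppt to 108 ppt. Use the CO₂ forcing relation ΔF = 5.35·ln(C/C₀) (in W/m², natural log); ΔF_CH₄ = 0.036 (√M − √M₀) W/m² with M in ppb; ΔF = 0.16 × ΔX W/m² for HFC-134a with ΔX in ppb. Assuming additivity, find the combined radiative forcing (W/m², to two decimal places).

ΔF = 6.94 W/m²

CO₂: 5.35 × ln(815/280) = 5.35 × ln(2.91071) = 5.35 × 1.06840 = 5.7159 W/m².
CH₄: 0.036 × (√3590 − √702) = 0.036 × (59.9166 − 26.4953) = 0.036 × 33.4213 = 1.2032 W/m².
HFC-134a: Δ = 108 − 1 = 107 ppt = 0.107 ppb; ΔF = 0.16 × 0.107 = 0.0171 W/m².
Total ΔF = 5.7159 + 1.2032 + 0.0171 = 6.9362 W/m².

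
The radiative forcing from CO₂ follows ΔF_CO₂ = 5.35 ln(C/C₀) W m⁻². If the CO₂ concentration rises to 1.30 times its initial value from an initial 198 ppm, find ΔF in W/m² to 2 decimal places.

ΔF = 5.35 × ln(1.30) = 5.35 × 0.26236 = 1.4036 W/m².

ΔF = 1.40 W/m²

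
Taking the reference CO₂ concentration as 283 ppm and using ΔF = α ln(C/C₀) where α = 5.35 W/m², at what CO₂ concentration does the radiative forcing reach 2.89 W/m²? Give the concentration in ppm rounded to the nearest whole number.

C ≈ 486 ppm

Set 5.35 ln(C/283) = 2.89, so ln(C/283) = 2.89/5.35 = 0.54019.
Then C/283 = e^0.54019 = 1.71633, giving C = 283 × 1.71633 = 485.72 ppm.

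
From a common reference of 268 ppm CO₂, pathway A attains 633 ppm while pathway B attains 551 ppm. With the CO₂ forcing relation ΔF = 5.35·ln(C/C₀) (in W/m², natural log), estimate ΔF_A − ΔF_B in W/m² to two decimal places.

ΔF_A − ΔF_B = 0.74 W/m²

ΔF_A = 5.35 ln(633/268) = 5.35 × 0.85948 = 4.5982 W/m².
ΔF_B = 5.35 ln(551/268) = 5.35 × 0.72075 = 3.8560 W/m².
Difference: 4.5982 − 3.8560 = 0.7422 W/m².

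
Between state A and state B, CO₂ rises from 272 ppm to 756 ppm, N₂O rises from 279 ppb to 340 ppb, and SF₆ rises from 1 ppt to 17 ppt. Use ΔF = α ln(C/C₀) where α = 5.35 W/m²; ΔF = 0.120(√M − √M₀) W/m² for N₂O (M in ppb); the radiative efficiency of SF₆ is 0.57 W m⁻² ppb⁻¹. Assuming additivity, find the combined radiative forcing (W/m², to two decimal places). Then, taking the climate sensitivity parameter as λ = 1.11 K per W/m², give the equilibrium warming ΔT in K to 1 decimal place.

ΔF = 5.69 W/m²; ΔT = 6.3 K

CO₂: 5.35 × ln(756/272) = 5.35 × ln(2.77941) = 5.35 × 1.02224 = 5.4690 W/m².
N₂O: 0.120 × (√340 − √279) = 0.120 × (18.4391 − 16.7033) = 0.120 × 1.7358 = 0.2083 W/m².
SF₆: Δ = 17 − 1 = 16 ppt = 0.016 ppb; ΔF = 0.57 × 0.016 = 0.0091 W/m².
Total ΔF = 5.4690 + 0.2083 + 0.0091 = 5.6864 W/m².
ΔT = λ ΔF = 1.11 × 5.69 = 6.3159 K.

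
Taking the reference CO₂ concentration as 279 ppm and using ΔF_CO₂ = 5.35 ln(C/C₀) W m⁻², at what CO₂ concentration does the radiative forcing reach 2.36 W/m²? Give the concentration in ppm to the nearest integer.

Set 5.35 ln(C/279) = 2.36, so ln(C/279) = 2.36/5.35 = 0.44112.
Then C/279 = e^0.44112 = 1.55445, giving C = 279 × 1.55445 = 433.69 ppm.

C ≈ 434 ppm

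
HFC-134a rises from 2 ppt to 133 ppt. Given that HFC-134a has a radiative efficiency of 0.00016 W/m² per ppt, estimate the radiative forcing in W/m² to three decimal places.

HFC-134a: ΔF = 0.00016 × (133 − 2) = 0.00016 × 131 = 0.0210 W/m².

ΔF = 0.021 W/m²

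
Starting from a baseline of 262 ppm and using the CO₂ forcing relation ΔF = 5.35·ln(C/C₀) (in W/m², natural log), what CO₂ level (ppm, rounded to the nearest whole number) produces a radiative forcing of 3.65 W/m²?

Set 5.35 ln(C/262) = 3.65, so ln(C/262) = 3.65/5.35 = 0.68224.
Then C/262 = e^0.68224 = 1.97830, giving C = 262 × 1.97830 = 518.31 ppm.

C ≈ 518 ppm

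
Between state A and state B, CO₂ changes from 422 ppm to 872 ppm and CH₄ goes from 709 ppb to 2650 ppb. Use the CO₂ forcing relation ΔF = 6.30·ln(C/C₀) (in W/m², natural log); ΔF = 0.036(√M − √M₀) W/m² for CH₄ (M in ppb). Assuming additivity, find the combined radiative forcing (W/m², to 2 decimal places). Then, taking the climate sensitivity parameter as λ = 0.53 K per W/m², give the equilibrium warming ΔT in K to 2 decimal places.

CO₂: 6.30 × ln(872/422) = 6.30 × ln(2.06635) = 6.30 × 0.72578 = 4.5724 W/m².
CH₄: 0.036 × (√2650 − √709) = 0.036 × (51.4782 − 26.6271) = 0.036 × 24.8511 = 0.8946 W/m².
Total ΔF = 4.5724 + 0.8946 = 5.4670 W/m².
ΔT = λ ΔF = 0.53 × 5.47 = 2.8991 K.

ΔF = 5.47 W/m²; ΔT = 2.90 K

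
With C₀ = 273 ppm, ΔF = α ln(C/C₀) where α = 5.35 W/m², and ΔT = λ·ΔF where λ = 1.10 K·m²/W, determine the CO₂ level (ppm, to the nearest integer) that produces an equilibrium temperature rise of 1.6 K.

C ≈ 358 ppm

Required forcing: ΔF = ΔT/λ = 1.6/1.10 = 1.4545 W/m².
Then ln(C/273) = ΔF/5.35 = 1.4545/5.35 = 0.27187.
So C = 273 × e^0.27187 = 273 × 1.31242 = 358.29 ppm.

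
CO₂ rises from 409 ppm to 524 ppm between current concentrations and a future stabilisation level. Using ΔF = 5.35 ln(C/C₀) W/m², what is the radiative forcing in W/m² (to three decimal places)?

CO₂: 5.35 × ln(524/409) = 5.35 × ln(1.28117) = 5.35 × 0.24777 = 1.3256 W/m².

ΔF = 1.326 W/m²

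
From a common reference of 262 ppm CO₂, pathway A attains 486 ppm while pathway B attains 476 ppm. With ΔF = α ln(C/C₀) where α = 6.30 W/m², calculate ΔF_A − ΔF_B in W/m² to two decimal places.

ΔF_A = 6.30 ln(486/262) = 6.30 × 0.61786 = 3.8925 W/m².
ΔF_B = 6.30 ln(476/262) = 6.30 × 0.59707 = 3.7615 W/m².
Difference: 3.8925 − 3.7615 = 0.1310 W/m².

ΔF_A − ΔF_B = 0.13 W/m²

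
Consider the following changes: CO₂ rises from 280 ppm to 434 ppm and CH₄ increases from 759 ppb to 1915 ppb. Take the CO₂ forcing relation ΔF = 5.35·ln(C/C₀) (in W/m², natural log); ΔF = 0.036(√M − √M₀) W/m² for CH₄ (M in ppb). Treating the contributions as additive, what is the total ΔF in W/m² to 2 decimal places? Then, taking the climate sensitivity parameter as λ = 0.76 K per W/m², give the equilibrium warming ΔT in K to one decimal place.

ΔF = 2.93 W/m²; ΔT = 2.2 K

CO₂: 5.35 × ln(434/280) = 5.35 × ln(1.55000) = 5.35 × 0.43825 = 2.3446 W/m².
CH₄: 0.036 × (√1915 − √759) = 0.036 × (43.7607 − 27.5500) = 0.036 × 16.2107 = 0.5836 W/m².
Total ΔF = 2.3446 + 0.5836 = 2.9282 W/m².
ΔT = λ ΔF = 0.76 × 2.93 = 2.2268 K.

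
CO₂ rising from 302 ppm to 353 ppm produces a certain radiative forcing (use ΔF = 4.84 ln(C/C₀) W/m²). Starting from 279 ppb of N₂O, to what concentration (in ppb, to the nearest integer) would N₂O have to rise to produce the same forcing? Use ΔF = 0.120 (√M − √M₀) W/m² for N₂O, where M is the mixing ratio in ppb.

CO₂ forcing: 4.84 × ln(353/302) = 4.84 × 0.156041 = 0.75524 W/m².
Set 0.120(√M − √279) = 0.75524: √M = 0.75524/0.120 + √279 = 6.2937 + 16.7033 = 22.9970.
M = (22.9970)² = 528.86 ppb.

M ≈ 529 ppb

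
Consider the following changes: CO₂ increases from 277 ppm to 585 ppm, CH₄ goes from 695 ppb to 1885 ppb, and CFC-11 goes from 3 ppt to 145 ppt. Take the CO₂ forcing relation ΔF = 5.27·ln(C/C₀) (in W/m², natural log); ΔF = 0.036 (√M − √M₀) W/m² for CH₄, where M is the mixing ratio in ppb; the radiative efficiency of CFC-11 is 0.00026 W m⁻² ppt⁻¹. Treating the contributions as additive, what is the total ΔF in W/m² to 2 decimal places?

CO₂: 5.27 × ln(585/277) = 5.27 × ln(2.11191) = 5.27 × 0.74759 = 3.9398 W/m².
CH₄: 0.036 × (√1885 − √695) = 0.036 × (43.4166 − 26.3629) = 0.036 × 17.0537 = 0.6139 W/m².
CFC-11: ΔF = 0.00026 × (145 − 3) = 0.00026 × 142 = 0.0369 W/m².
Total ΔF = 3.9398 + 0.6139 + 0.0369 = 4.5906 W/m².

ΔF = 4.59 W/m²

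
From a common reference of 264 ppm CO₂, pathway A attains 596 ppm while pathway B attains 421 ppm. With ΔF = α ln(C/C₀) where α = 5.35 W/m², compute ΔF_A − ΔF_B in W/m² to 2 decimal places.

ΔF_A − ΔF_B = 1.86 W/m²

ΔF_A = 5.35 ln(596/264) = 5.35 × 0.81429 = 4.3565 W/m².
ΔF_B = 5.35 ln(421/264) = 5.35 × 0.46668 = 2.4967 W/m².
Difference: 4.3565 − 2.4967 = 1.8598 W/m².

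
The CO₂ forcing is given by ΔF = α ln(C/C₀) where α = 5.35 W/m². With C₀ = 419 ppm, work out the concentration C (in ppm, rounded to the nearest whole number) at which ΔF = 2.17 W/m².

Set 5.35 ln(C/419) = 2.17, so ln(C/419) = 2.17/5.35 = 0.40561.
Then C/419 = e^0.40561 = 1.50022, giving C = 419 × 1.50022 = 628.59 ppm.

C ≈ 629 ppm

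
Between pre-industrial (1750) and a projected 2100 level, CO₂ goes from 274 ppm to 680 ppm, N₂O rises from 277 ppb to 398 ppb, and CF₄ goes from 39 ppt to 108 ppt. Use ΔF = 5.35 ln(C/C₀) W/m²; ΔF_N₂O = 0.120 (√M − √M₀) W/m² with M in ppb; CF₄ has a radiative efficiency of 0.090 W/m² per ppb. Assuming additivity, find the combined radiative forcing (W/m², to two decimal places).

ΔF = 5.27 W/m²

CO₂: 5.35 × ln(680/274) = 5.35 × ln(2.48175) = 5.35 × 0.90896 = 4.8629 W/m².
N₂O: 0.120 × (√398 − √277) = 0.120 × (19.9499 − 16.6433) = 0.120 × 3.3066 = 0.3968 W/m².
CF₄: Δ = 108 − 39 = 69 ppt = 0.069 ppb; ΔF = 0.090 × 0.069 = 0.0062 W/m².
Total ΔF = 4.8629 + 0.3968 + 0.0062 = 5.2659 W/m².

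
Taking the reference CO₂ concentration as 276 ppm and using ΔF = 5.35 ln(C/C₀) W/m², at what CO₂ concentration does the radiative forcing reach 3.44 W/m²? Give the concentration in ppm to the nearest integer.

Set 5.35 ln(C/276) = 3.44, so ln(C/276) = 3.44/5.35 = 0.64299.
Then C/276 = e^0.64299 = 1.90216, giving C = 276 × 1.90216 = 525.00 ppm.

C ≈ 525 ppm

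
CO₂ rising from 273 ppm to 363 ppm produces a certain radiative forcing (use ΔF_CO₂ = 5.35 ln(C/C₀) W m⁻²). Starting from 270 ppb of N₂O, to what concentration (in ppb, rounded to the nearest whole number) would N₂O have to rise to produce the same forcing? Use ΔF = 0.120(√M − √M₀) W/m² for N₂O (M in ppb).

CO₂ forcing: 5.35 × ln(363/273) = 5.35 × 0.284931 = 1.52438 W/m².
Set 0.120(√M − √270) = 1.52438: √M = 1.52438/0.120 + √270 = 12.7032 + 16.4317 = 29.1349.
M = (29.1349)² = 848.84 ppb.

M ≈ 849 ppb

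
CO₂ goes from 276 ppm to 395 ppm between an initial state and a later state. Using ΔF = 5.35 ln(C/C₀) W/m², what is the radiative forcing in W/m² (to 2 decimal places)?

ΔF = 1.92 W/m²

CO₂: 5.35 × ln(395/276) = 5.35 × ln(1.43116) = 5.35 × 0.35849 = 1.9179 W/m².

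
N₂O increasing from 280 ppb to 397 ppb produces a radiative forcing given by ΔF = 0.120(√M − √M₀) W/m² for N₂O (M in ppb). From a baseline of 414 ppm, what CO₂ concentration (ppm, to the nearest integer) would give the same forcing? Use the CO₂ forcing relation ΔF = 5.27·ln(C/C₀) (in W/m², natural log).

N₂O forcing: 0.120 × (√397 − √280) = 0.120 × (19.9249 − 16.7332) = 0.120 × 3.1917 = 0.38300 W/m².
Set 5.27 ln(C/414) = 0.38300: ln(C/414) = 0.38300/5.27 = 0.07268, so C = 414 × e^0.07268 = 414 × 1.07539 = 445.21 ppm.

C ≈ 445 ppm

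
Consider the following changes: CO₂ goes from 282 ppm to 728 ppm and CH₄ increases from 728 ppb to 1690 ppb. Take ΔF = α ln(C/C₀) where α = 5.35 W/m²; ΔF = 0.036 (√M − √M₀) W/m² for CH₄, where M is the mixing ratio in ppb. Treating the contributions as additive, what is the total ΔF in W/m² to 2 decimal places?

ΔF = 5.58 W/m²

CO₂: 5.35 × ln(728/282) = 5.35 × ln(2.58156) = 5.35 × 0.94839 = 5.0739 W/m².
CH₄: 0.036 × (√1690 − √728) = 0.036 × (41.1096 − 26.9815) = 0.036 × 14.1281 = 0.5086 W/m².
Total ΔF = 5.0739 + 0.5086 = 5.5825 W/m².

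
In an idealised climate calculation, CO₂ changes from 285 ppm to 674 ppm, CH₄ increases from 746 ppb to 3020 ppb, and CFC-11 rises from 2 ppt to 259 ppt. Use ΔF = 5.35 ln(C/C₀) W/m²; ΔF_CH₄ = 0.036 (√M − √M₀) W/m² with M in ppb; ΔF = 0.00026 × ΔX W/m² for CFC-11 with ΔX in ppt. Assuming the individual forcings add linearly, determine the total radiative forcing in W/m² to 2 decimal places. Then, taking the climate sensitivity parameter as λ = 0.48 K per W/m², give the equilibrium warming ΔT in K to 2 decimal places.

CO₂: 5.35 × ln(674/285) = 5.35 × ln(2.36491) = 5.35 × 0.86074 = 4.6050 W/m².
CH₄: 0.036 × (√3020 − √746) = 0.036 × (54.9545 − 27.3130) = 0.036 × 27.6415 = 0.9951 W/m².
CFC-11: ΔF = 0.00026 × (259 − 2) = 0.00026 × 257 = 0.0668 W/m².
Total ΔF = 4.6050 + 0.9951 + 0.0668 = 5.6669 W/m².
ΔT = λ ΔF = 0.48 × 5.67 = 2.7216 K.

ΔF = 5.67 W/m²; ΔT = 2.72 K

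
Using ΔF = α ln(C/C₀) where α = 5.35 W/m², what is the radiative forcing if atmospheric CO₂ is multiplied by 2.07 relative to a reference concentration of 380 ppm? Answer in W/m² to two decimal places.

ΔF = 3.89 W/m²

Because the forcing depends only on the ratio C/C₀, the initial concentration does not enter.
ΔF = 5.35 × ln(2.07) = 5.35 × 0.72755 = 3.8924 W/m².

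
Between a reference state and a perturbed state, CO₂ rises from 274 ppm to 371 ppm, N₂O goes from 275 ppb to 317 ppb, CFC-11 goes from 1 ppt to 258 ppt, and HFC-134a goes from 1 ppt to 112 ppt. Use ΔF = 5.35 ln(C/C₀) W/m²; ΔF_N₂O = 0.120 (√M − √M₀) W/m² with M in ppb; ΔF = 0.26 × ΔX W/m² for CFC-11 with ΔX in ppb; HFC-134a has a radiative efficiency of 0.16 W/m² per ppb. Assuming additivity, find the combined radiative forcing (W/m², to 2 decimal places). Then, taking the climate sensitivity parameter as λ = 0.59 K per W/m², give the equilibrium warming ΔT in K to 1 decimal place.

CO₂: 5.35 × ln(371/274) = 5.35 × ln(1.35401) = 5.35 × 0.30307 = 1.6214 W/m².
N₂O: 0.120 × (√317 − √275) = 0.120 × (17.8045 − 16.5831) = 0.120 × 1.2214 = 0.1466 W/m².
CFC-11: Δ = 258 − 1 = 257 ppt = 0.257 ppb; ΔF = 0.26 × 0.257 = 0.0668 W/m².
HFC-134a: Δ = 112 − 1 = 111 ppt = 0.111 ppb; ΔF = 0.16 × 0.111 = 0.0178 W/m².
Total ΔF = 1.6214 + 0.1466 + 0.0668 + 0.0178 = 1.8526 W/m².
ΔT = λ ΔF = 0.59 × 1.85 = 1.0915 K.

ΔF = 1.85 W/m²; ΔT = 1.1 K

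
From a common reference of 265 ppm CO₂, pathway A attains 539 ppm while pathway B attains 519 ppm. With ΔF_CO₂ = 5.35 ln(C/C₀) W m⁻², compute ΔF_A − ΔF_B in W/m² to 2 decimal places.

ΔF_A − ΔF_B = 0.20 W/m²

ΔF_A = 5.35 ln(539/265) = 5.35 × 0.70999 = 3.7984 W/m².
ΔF_B = 5.35 ln(519/265) = 5.35 × 0.67217 = 3.5961 W/m².
Difference: 3.7984 − 3.5961 = 0.2023 W/m².
(Equivalently, ΔF_A − ΔF_B = 5.35 ln(539/519) = 5.35 × 0.03781 = 0.2023 W/m².)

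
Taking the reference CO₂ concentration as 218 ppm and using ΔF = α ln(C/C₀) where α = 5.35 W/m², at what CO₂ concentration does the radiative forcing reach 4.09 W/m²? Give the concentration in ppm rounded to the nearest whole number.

C ≈ 468 ppm

Set 5.35 ln(C/218) = 4.09, so ln(C/218) = 4.09/5.35 = 0.76449.
Then C/218 = e^0.76449 = 2.14790, giving C = 218 × 2.14790 = 468.24 ppm.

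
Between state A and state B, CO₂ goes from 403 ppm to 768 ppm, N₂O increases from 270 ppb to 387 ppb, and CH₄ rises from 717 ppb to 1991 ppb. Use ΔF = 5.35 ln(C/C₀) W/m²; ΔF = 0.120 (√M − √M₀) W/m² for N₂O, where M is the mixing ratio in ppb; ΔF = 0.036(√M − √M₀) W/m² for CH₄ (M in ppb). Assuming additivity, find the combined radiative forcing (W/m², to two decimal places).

ΔF = 4.48 W/m²

CO₂: 5.35 × ln(768/403) = 5.35 × ln(1.90571) = 5.35 × 0.64485 = 3.4499 W/m².
N₂O: 0.120 × (√387 − √270) = 0.120 × (19.6723 − 16.4317) = 0.120 × 3.2406 = 0.3889 W/m².
CH₄: 0.036 × (√1991 − √717) = 0.036 × (44.6206 − 26.7769) = 0.036 × 17.8437 = 0.6424 W/m².
Total ΔF = 3.4499 + 0.3889 + 0.6424 = 4.4812 W/m².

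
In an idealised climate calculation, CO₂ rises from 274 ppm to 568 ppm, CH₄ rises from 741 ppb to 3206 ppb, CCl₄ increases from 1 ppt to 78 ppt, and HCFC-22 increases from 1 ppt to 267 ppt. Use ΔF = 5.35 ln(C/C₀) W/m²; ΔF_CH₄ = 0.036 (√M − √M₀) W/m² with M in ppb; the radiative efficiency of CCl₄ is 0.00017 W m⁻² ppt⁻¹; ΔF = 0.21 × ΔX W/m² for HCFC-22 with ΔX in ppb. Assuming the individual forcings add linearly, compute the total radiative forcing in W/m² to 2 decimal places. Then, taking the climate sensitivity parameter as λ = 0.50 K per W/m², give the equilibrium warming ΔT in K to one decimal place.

ΔF = 5.03 W/m²; ΔT = 2.5 K

CO₂: 5.35 × ln(568/274) = 5.35 × ln(2.07299) = 5.35 × 0.72899 = 3.9001 W/m².
CH₄: 0.036 × (√3206 − √741) = 0.036 × (56.6216 − 27.2213) = 0.036 × 29.4003 = 1.0584 W/m².
CCl₄: ΔF = 0.00017 × (78 − 1) = 0.00017 × 77 = 0.0131 W/m².
HCFC-22: Δ = 267 − 1 = 266 ppt = 0.266 ppb; ΔF = 0.21 × 0.266 = 0.0559 W/m².
Total ΔF = 3.9001 + 1.0584 + 0.0131 + 0.0559 = 5.0275 W/m².
ΔT = λ ΔF = 0.50 × 5.03 = 2.5150 K.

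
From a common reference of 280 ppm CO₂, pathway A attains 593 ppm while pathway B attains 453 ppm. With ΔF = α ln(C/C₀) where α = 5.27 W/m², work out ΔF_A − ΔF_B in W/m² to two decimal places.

ΔF_A = 5.27 ln(593/280) = 5.27 × 0.75040 = 3.9546 W/m².
ΔF_B = 5.27 ln(453/280) = 5.27 × 0.48110 = 2.5354 W/m².
Difference: 3.9546 − 2.5354 = 1.4192 W/m².

ΔF_A − ΔF_B = 1.42 W/m²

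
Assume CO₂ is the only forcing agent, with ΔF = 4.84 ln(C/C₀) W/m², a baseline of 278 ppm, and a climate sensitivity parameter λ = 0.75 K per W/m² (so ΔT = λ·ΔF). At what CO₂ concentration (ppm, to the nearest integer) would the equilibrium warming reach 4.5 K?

C ≈ 960 ppm

Required forcing: ΔF = ΔT/λ = 4.5/0.75 = 6.0000 W/m².
Then ln(C/278) = ΔF/4.84 = 6.0000/4.84 = 1.23967.
So C = 278 × e^1.23967 = 278 × 3.45447 = 960.34 ppm.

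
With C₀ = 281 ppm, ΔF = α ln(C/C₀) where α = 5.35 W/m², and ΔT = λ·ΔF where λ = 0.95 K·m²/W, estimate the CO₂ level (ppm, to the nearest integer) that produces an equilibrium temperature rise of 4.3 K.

C ≈ 655 ppm

Required forcing: ΔF = ΔT/λ = 4.3/0.95 = 4.5263 W/m².
Then ln(C/281) = ΔF/5.35 = 4.5263/5.35 = 0.84604.
So C = 281 × e^0.84604 = 281 × 2.33040 = 654.84 ppm.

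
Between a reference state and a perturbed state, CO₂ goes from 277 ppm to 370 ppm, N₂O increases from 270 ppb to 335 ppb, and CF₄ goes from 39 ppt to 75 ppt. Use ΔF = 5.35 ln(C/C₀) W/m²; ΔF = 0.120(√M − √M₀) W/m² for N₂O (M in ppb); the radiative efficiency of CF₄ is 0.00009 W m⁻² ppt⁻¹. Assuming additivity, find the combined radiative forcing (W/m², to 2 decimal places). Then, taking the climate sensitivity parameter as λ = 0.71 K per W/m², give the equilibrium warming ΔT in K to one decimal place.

ΔF = 1.78 W/m²; ΔT = 1.3 K

CO₂: 5.35 × ln(370/277) = 5.35 × ln(1.33574) = 5.35 × 0.28949 = 1.5488 W/m².
N₂O: 0.120 × (√335 − √270) = 0.120 × (18.3030 − 16.4317) = 0.120 × 1.8713 = 0.2246 W/m².
CF₄: ΔF = 0.00009 × (75 − 39) = 0.00009 × 36 = 0.0032 W/m².
Total ΔF = 1.5488 + 0.2246 + 0.0032 = 1.7766 W/m².
ΔT = λ ΔF = 0.71 × 1.78 = 1.2638 K.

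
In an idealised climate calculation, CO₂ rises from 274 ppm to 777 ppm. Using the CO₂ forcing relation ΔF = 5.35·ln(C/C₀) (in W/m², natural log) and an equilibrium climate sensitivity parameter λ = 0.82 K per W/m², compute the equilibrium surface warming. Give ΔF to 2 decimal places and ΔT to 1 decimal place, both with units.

ΔF = 5.58 W/m²; ΔT = 4.6 K

CO₂: 5.35 × ln(777/274) = 5.35 × ln(2.83577) = 5.35 × 1.04231 = 5.5764 W/m².
ΔT = λ ΔF = 0.82 × 5.58 = 4.5756 K.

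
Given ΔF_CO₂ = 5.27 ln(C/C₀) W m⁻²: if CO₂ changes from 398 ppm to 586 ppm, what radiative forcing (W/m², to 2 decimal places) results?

ΔF = 2.04 W/m²

CO₂ absorption bands are partially saturated, so forcing scales with the logarithm of the concentration ratio.
CO₂: 5.27 × ln(586/398) = 5.27 × ln(1.47236) = 5.27 × 0.38687 = 2.0388 W/m².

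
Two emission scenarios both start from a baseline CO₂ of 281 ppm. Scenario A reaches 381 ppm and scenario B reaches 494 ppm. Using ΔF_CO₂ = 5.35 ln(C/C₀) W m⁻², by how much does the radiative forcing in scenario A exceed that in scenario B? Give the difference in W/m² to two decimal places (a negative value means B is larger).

ΔF_A − ΔF_B = -1.39 W/m²

ΔF_A = 5.35 ln(381/281) = 5.35 × 0.30444 = 1.6288 W/m².
ΔF_B = 5.35 ln(494/281) = 5.35 × 0.56418 = 3.0184 W/m².
Difference: 1.6288 − 3.0184 = -1.3896 W/m².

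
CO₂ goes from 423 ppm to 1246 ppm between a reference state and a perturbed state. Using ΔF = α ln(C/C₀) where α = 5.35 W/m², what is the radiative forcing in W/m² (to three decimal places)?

CO₂ absorption bands are partially saturated, so forcing scales with the logarithm of the concentration ratio.
CO₂: 5.35 × ln(1246/423) = 5.35 × ln(2.94563) = 5.35 × 1.08032 = 5.7797 W/m².

ΔF = 5.780 W/m²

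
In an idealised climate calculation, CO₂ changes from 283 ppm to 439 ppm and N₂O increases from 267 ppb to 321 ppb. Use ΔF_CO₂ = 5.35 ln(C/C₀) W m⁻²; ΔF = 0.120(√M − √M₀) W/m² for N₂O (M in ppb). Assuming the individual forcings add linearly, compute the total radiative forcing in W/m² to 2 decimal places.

ΔF = 2.54 W/m²

CO₂: 5.35 × ln(439/283) = 5.35 × ln(1.55124) = 5.35 × 0.43905 = 2.3489 W/m².
N₂O: 0.120 × (√321 − √267) = 0.120 × (17.9165 − 16.3401) = 0.120 × 1.5764 = 0.1892 W/m².
Total ΔF = 2.3489 + 0.1892 = 2.5381 W/m².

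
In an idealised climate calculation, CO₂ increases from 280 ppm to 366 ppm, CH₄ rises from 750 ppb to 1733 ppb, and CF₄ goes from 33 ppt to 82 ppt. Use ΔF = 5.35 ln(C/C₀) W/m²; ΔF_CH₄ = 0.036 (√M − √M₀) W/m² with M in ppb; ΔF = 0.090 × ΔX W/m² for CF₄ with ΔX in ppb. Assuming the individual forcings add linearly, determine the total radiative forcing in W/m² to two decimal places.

CO₂: 5.35 × ln(366/280) = 5.35 × ln(1.30714) = 5.35 × 0.26784 = 1.4329 W/m².
CH₄: 0.036 × (√1733 − √750) = 0.036 × (41.6293 − 27.3861) = 0.036 × 14.2432 = 0.5128 W/m².
CF₄: Δ = 82 − 33 = 49 ppt = 0.049 ppb; ΔF = 0.090 × 0.049 = 0.0044 W/m².
Total ΔF = 1.4329 + 0.5128 + 0.0044 = 1.9501 W/m².

ΔF = 1.95 W/m²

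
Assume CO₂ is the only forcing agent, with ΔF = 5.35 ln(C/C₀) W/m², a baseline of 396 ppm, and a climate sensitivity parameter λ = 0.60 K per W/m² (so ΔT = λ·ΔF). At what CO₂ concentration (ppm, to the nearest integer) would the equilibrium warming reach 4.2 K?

Required forcing: ΔF = ΔT/λ = 4.2/0.60 = 7.0000 W/m².
Then ln(C/396) = ΔF/5.35 = 7.0000/5.35 = 1.30841.
So C = 396 × e^1.30841 = 396 × 3.70029 = 1465.31 ppm.

C ≈ 1465 ppm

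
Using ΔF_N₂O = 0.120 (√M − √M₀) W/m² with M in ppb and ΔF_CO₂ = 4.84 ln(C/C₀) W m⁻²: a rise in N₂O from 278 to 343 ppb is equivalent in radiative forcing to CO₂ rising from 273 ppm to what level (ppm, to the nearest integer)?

N₂O forcing: 0.120 × (√343 − √278) = 0.120 × (18.5203 − 16.6733) = 0.120 × 1.8470 = 0.22164 W/m².
Set 4.84 ln(C/273) = 0.22164: ln(C/273) = 0.22164/4.84 = 0.04579, so C = 273 × e^0.04579 = 273 × 1.04685 = 285.79 ppm.

C ≈ 286 ppm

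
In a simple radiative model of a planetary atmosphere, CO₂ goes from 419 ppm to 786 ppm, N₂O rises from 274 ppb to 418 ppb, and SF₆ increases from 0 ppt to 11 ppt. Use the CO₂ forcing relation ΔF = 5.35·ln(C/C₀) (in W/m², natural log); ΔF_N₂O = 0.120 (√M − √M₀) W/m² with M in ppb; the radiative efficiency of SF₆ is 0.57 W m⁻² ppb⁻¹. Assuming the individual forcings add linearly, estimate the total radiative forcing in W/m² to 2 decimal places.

ΔF = 3.84 W/m²

CO₂: 5.35 × ln(786/419) = 5.35 × ln(1.87589) = 5.35 × 0.62908 = 3.3656 W/m².
N₂O: 0.120 × (√418 − √274) = 0.120 × (20.4450 − 16.5529) = 0.120 × 3.8921 = 0.4671 W/m².
SF₆: Δ = 11 − 0 = 11 ppt = 0.011 ppb; ΔF = 0.57 × 0.011 = 0.0063 W/m².
Total ΔF = 3.3656 + 0.4671 + 0.0063 = 3.8390 W/m².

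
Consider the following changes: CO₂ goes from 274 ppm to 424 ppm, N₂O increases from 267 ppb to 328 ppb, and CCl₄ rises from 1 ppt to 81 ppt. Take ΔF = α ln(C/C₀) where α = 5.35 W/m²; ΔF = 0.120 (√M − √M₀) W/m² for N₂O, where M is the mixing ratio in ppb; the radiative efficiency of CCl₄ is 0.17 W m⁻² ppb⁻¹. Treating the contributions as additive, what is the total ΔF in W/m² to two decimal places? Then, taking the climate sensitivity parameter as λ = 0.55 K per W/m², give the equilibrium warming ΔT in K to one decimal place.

ΔF = 2.56 W/m²; ΔT = 1.4 K

CO₂: 5.35 × ln(424/274) = 5.35 × ln(1.54745) = 5.35 × 0.43661 = 2.3359 W/m².
N₂O: 0.120 × (√328 − √267) = 0.120 × (18.1108 − 16.3401) = 0.120 × 1.7707 = 0.2125 W/m².
CCl₄: Δ = 81 − 1 = 80 ppt = 0.080 ppb; ΔF = 0.17 × 0.080 = 0.0136 W/m².
Total ΔF = 2.3359 + 0.2125 + 0.0136 = 2.5620 W/m².
ΔT = λ ΔF = 0.55 × 2.56 = 1.4080 K.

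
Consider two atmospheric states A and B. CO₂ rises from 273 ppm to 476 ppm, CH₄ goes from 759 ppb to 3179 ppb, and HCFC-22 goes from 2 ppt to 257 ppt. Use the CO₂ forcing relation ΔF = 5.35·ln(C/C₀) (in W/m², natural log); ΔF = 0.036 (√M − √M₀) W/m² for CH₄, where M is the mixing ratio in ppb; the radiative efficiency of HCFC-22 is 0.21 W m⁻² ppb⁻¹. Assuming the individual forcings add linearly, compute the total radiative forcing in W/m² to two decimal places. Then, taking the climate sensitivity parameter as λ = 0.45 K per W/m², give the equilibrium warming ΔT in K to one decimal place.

ΔF = 4.07 W/m²; ΔT = 1.8 K

CO₂: 5.35 × ln(476/273) = 5.35 × ln(1.74359) = 5.35 × 0.55595 = 2.9743 W/m².
CH₄: 0.036 × (√3179 − √759) = 0.036 × (56.3826 − 27.5500) = 0.036 × 28.8326 = 1.0380 W/m².
HCFC-22: Δ = 257 − 2 = 255 ppt = 0.255 ppb; ΔF = 0.21 × 0.255 = 0.0536 W/m².
Total ΔF = 2.9743 + 1.0380 + 0.0536 = 4.0659 W/m².
ΔT = λ ΔF = 0.45 × 4.07 = 1.8315 K.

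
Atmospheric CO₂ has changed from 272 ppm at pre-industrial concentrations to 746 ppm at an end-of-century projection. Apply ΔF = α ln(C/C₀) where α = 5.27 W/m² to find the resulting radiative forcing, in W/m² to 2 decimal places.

ΔF = 5.32 W/m²

CO₂: 5.27 × ln(746/272) = 5.27 × ln(2.74265) = 5.27 × 1.00892 = 5.3170 W/m².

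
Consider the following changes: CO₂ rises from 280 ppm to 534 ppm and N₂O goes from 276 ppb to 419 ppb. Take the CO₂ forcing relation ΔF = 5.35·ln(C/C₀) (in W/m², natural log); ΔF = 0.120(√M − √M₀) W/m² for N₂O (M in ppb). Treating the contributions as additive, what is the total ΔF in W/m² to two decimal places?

ΔF = 3.92 W/m²

CO₂: 5.35 × ln(534/280) = 5.35 × ln(1.90714) = 5.35 × 0.64560 = 3.4540 W/m².
N₂O: 0.120 × (√419 − √276) = 0.120 × (20.4695 − 16.6132) = 0.120 × 3.8563 = 0.4628 W/m².
Total ΔF = 3.4540 + 0.4628 = 3.9168 W/m².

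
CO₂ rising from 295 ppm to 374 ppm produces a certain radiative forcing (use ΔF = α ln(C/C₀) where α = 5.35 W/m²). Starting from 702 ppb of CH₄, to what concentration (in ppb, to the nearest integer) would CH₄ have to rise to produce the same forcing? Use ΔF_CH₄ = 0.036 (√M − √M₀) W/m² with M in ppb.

CO₂ forcing: 5.35 × ln(374/295) = 5.35 × 0.237280 = 1.26945 W/m².
Set 0.036(√M − √702) = 1.26945: √M = 1.26945/0.036 + √702 = 35.2625 + 26.4953 = 61.7578.
M = (61.7578)² = 3814.03 ppb.

M ≈ 3814 ppb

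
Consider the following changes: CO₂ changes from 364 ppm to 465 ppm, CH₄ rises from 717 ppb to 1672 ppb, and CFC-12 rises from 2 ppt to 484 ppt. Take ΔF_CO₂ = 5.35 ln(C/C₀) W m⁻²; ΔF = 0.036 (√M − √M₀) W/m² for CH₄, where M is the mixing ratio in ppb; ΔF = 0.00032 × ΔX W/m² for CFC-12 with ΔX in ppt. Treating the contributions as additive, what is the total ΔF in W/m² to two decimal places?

ΔF = 1.97 W/m²

CO₂: 5.35 × ln(465/364) = 5.35 × ln(1.27747) = 5.35 × 0.24488 = 1.3101 W/m².
CH₄: 0.036 × (√1672 − √717) = 0.036 × (40.8901 − 26.7769) = 0.036 × 14.1132 = 0.5081 W/m².
CFC-12: ΔF = 0.00032 × (484 − 2) = 0.00032 × 482 = 0.1542 W/m².
Total ΔF = 1.3101 + 0.5081 + 0.1542 = 1.9724 W/m².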